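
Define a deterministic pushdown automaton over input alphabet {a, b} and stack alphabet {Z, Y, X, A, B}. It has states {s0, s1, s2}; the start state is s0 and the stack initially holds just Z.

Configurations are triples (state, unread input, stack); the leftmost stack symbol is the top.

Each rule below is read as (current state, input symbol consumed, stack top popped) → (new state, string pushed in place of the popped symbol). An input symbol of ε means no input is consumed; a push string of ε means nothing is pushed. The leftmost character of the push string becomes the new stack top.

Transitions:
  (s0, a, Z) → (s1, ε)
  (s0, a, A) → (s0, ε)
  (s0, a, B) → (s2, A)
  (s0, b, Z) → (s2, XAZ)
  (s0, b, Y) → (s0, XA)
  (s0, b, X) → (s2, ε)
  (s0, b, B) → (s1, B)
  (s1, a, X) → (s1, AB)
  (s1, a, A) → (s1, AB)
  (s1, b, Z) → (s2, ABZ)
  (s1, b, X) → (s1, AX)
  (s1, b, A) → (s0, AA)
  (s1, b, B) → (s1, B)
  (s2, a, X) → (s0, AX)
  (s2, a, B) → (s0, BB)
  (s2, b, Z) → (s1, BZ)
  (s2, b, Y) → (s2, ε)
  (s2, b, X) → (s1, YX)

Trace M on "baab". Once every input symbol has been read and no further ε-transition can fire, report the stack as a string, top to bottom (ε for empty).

(s0, baab, Z)
  read b, top Z: go to s2, push XAZ → (s2, aab, XAZ)
  read a, top X: go to s0, push AX → (s0, ab, AXAZ)
  read a, top A: go to s0, push ε → (s0, b, XAZ)
  read b, top X: go to s2, push ε → (s2, ε, AZ)
All input consumed in state s2 with stack AZ.

AZ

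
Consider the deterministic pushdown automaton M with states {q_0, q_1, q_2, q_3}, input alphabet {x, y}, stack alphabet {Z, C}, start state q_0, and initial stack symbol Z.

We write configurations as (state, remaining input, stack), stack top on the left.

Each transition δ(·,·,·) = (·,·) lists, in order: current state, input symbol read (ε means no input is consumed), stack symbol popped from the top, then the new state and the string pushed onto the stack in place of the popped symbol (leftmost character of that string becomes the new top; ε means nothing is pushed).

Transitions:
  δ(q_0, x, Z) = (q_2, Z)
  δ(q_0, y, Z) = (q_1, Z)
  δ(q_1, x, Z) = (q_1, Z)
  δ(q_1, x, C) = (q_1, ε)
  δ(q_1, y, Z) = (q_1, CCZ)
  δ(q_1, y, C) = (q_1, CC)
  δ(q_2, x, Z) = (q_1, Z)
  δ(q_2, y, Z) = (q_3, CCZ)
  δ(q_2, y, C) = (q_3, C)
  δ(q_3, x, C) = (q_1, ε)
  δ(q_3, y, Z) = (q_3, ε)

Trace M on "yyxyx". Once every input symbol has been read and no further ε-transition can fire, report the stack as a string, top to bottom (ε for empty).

(q_0, yyxyx, Z)
  read y, top Z: go to q_1, push Z → (q_1, yxyx, Z)
  read y, top Z: go to q_1, push CCZ → (q_1, xyx, CCZ)
  read x, top C: go to q_1, push ε → (q_1, yx, CZ)
  read y, top C: go to q_1, push CC → (q_1, x, CCZ)
  read x, top C: go to q_1, push ε → (q_1, ε, CZ)
All input consumed in state q_1 with stack CZ.

CZ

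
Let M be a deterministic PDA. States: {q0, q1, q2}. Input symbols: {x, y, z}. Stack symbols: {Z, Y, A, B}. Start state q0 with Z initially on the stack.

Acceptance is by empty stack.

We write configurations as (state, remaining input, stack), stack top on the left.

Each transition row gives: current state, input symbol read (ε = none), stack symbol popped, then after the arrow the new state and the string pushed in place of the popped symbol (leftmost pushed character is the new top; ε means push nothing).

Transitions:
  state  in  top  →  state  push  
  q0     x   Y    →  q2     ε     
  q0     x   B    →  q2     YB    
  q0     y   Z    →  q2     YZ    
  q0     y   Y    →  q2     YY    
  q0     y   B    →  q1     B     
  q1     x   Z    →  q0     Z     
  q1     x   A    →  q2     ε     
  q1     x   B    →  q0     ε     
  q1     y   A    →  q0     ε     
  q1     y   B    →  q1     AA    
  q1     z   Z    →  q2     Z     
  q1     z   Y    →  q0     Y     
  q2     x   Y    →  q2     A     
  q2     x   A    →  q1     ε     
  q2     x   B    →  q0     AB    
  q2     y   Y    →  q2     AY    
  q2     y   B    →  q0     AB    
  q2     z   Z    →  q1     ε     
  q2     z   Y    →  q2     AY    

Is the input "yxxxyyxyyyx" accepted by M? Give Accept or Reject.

(q0, yxxxyyxyyyx, Z) ⊢ (q2, xxxyyxyyyx, YZ) ⊢ (q2, xxyyxyyyx, AZ) ⊢ (q1, xyyxyyyx, Z) ⊢ (q0, yyxyyyx, Z) ⊢ (q2, yxyyyx, YZ) ⊢ (q2, xyyyx, AYZ) ⊢ (q1, yyyx, YZ)
No transition applies at (q1, yyyx, YZ); input not fully consumed.

Reject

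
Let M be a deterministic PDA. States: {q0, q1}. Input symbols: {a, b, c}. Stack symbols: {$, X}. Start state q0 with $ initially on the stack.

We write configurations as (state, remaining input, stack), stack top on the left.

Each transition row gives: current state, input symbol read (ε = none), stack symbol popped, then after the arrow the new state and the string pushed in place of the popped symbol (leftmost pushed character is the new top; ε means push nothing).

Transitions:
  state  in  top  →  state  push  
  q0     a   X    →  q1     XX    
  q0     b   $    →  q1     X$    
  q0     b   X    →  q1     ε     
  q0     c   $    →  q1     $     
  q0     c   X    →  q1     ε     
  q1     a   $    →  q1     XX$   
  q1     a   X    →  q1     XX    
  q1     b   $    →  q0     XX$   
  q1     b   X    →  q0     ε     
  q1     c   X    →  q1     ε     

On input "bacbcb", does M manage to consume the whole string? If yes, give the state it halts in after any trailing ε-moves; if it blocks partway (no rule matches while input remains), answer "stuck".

(q0, bacbcb, $)
  read b, top $: go to q1, push X$ → (q1, acbcb, X$)
  read a, top X: go to q1, push XX → (q1, cbcb, XX$)
  read c, top X: go to q1, push ε → (q1, bcb, X$)
  read b, top X: go to q0, push ε → (q0, cb, $)
  read c, top $: go to q1, push $ → (q1, b, $)
  read b, top $: go to q0, push XX$ → (q0, ε, XX$)
All input consumed; M is in state q0.

q0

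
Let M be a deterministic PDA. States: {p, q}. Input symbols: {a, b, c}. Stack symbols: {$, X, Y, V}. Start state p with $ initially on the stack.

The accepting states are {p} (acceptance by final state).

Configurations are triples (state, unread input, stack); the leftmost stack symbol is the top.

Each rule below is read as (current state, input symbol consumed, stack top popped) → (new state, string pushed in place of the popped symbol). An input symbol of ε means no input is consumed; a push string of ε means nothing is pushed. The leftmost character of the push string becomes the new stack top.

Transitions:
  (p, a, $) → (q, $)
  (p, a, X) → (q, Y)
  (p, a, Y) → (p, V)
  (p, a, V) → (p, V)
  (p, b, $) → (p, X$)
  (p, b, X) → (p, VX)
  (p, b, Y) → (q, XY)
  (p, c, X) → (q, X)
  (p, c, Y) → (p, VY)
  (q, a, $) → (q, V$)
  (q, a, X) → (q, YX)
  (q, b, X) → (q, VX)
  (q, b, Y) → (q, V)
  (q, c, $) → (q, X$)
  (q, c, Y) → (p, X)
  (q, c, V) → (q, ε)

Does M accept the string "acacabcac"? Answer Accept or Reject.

Accept

(p, acacabcac, $)
  read a, top $: go to q, push $ → (q, cacabcac, $)
  read c, top $: go to q, push X$ → (q, acabcac, X$)
  read a, top X: go to q, push YX → (q, cabcac, YX$)
  read c, top Y: go to p, push X → (p, abcac, XX$)
  read a, top X: go to q, push Y → (q, bcac, YX$)
  read b, top Y: go to q, push V → (q, cac, VX$)
  read c, top V: go to q, push ε → (q, ac, X$)
  read a, top X: go to q, push YX → (q, c, YX$)
  read c, top Y: go to p, push X → (p, ε, XX$)
All input consumed; state p ∈ F.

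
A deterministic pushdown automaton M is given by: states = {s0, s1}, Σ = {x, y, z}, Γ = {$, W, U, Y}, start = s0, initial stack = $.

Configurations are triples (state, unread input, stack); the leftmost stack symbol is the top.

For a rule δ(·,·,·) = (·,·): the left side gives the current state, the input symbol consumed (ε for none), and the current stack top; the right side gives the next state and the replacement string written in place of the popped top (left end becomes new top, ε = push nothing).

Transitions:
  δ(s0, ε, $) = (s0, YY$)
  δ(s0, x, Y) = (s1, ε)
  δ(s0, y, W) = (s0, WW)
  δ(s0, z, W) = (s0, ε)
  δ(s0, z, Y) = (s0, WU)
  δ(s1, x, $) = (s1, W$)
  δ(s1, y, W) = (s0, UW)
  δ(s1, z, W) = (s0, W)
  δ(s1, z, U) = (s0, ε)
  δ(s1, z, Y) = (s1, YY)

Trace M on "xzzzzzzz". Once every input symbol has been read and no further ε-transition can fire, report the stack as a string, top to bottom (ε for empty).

(s0, xzzzzzzz, $)
  ε-move, top $: go to s0, push YY$ → (s0, xzzzzzzz, YY$)
  read x, top Y: go to s1, push ε → (s1, zzzzzzz, Y$)
  read z, top Y: go to s1, push YY → (s1, zzzzzz, YY$)
  read z, top Y: go to s1, push YY → (s1, zzzzz, YYY$)
  read z, top Y: go to s1, push YY → (s1, zzzz, YYYY$)
  read z, top Y: go to s1, push YY → (s1, zzz, YYYYY$)
  read z, top Y: go to s1, push YY → (s1, zz, YYYYYY$)
  read z, top Y: go to s1, push YY → (s1, z, YYYYYYY$)
  read z, top Y: go to s1, push YY → (s1, ε, YYYYYYYY$)
All input consumed in state s1 with stack YYYYYYYY$.

YYYYYYYY$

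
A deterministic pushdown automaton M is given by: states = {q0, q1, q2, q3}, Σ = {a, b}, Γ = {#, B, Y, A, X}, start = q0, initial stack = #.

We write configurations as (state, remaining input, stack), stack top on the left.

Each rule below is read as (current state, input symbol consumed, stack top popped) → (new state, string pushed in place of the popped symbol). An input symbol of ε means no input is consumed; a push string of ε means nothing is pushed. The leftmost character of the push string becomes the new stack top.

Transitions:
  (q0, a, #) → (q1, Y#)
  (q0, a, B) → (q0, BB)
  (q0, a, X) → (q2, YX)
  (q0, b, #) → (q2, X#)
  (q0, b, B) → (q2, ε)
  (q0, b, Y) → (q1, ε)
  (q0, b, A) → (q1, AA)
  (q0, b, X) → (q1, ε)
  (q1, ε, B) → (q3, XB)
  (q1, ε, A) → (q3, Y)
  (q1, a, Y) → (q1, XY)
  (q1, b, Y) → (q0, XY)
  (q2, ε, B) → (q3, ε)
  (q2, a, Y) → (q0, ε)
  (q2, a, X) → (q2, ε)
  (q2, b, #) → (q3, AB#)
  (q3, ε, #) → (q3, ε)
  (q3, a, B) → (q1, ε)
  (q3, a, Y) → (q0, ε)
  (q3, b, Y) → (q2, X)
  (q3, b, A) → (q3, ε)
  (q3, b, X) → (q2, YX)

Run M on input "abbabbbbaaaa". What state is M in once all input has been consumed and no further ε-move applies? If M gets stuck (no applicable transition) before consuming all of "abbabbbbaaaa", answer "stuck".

stuck

(q0, abbabbbbaaaa, #)
  read a, top #: go to q1, push Y# → (q1, bbabbbbaaaa, Y#)
  read b, top Y: go to q0, push XY → (q0, babbbbaaaa, XY#)
  read b, top X: go to q1, push ε → (q1, abbbbaaaa, Y#)
  read a, top Y: go to q1, push XY → (q1, bbbbaaaa, XY#)
No transition for (q1, b, top X); M blocks with input bbbbaaaa remaining.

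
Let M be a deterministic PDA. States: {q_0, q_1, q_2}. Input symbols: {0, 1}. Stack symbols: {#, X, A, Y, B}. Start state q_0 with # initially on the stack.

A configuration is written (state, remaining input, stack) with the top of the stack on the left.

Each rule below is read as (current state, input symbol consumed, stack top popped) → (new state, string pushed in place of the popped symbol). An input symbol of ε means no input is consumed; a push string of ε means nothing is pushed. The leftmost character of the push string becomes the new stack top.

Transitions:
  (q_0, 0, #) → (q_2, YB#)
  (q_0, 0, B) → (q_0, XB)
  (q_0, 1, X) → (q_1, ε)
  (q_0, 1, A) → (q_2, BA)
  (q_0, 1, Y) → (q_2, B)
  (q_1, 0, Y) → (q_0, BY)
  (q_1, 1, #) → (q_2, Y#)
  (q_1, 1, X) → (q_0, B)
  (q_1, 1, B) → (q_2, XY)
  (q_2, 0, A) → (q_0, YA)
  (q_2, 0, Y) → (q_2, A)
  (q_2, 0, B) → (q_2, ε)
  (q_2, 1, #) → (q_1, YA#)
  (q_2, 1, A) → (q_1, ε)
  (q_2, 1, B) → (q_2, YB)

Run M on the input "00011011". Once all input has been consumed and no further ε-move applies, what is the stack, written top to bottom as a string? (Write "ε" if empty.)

(q_0, 00011011, #) ⊢ (q_2, 0011011, YB#) ⊢ (q_2, 011011, AB#) ⊢ (q_0, 11011, YAB#) ⊢ (q_2, 1011, BAB#) ⊢ (q_2, 011, YBAB#) ⊢ (q_2, 11, ABAB#) ⊢ (q_1, 1, BAB#) ⊢ (q_2, ε, XYAB#)
All input consumed in state q_2 with stack XYAB#.

XYAB#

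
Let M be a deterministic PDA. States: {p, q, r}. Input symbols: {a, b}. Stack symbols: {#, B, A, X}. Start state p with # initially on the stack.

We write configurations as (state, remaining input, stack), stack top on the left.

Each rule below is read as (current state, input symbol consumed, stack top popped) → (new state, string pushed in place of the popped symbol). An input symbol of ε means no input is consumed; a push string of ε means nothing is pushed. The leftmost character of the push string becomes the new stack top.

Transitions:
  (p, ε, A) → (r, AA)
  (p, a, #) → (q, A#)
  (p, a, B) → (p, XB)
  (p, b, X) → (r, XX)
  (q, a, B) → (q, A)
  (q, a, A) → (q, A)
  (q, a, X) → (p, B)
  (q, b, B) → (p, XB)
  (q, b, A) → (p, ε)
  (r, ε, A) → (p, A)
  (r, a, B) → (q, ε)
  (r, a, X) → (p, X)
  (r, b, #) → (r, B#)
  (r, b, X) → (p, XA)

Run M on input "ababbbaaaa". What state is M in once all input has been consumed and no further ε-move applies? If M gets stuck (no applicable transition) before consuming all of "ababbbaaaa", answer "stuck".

(p, ababbbaaaa, #)
  read a, top #: go to q, push A# → (q, babbbaaaa, A#)
  read b, top A: go to p, push ε → (p, abbbaaaa, #)
  read a, top #: go to q, push A# → (q, bbbaaaa, A#)
  read b, top A: go to p, push ε → (p, bbaaaa, #)
No transition for (p, b, top #); M blocks with input bbaaaa remaining.

stuck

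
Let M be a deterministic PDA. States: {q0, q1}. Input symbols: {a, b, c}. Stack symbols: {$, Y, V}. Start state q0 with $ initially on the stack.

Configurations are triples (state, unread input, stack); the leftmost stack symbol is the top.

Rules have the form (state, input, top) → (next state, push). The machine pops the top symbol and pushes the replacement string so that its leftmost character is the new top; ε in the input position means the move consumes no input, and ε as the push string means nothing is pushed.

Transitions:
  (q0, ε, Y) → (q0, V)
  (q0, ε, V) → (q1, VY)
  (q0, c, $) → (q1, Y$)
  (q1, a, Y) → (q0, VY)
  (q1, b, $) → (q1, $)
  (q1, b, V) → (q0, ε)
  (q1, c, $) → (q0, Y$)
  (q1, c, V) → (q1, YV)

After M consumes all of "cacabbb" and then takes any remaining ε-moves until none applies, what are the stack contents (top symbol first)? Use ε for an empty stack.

VYYVYY$

(q0, cacabbb, $)
  read c, top $: go to q1, push Y$ → (q1, acabbb, Y$)
  read a, top Y: go to q0, push VY → (q0, cabbb, VY$)
  ε-move, top V: go to q1, push VY → (q1, cabbb, VYY$)
  read c, top V: go to q1, push YV → (q1, abbb, YVYY$)
  read a, top Y: go to q0, push VY → (q0, bbb, VYVYY$)
  ε-move, top V: go to q1, push VY → (q1, bbb, VYYVYY$)
  read b, top V: go to q0, push ε → (q0, bb, YYVYY$)
  ε-move, top Y: go to q0, push V → (q0, bb, VYVYY$)
  ε-move, top V: go to q1, push VY → (q1, bb, VYYVYY$)
  read b, top V: go to q0, push ε → (q0, b, YYVYY$)
  ε-move, top Y: go to q0, push V → (q0, b, VYVYY$)
  ε-move, top V: go to q1, push VY → (q1, b, VYYVYY$)
  read b, top V: go to q0, push ε → (q0, ε, YYVYY$)
  ε-move, top Y: go to q0, push V → (q0, ε, VYVYY$)
  ε-move, top V: go to q1, push VY → (q1, ε, VYYVYY$)
All input consumed in state q1 with stack VYYVYY$.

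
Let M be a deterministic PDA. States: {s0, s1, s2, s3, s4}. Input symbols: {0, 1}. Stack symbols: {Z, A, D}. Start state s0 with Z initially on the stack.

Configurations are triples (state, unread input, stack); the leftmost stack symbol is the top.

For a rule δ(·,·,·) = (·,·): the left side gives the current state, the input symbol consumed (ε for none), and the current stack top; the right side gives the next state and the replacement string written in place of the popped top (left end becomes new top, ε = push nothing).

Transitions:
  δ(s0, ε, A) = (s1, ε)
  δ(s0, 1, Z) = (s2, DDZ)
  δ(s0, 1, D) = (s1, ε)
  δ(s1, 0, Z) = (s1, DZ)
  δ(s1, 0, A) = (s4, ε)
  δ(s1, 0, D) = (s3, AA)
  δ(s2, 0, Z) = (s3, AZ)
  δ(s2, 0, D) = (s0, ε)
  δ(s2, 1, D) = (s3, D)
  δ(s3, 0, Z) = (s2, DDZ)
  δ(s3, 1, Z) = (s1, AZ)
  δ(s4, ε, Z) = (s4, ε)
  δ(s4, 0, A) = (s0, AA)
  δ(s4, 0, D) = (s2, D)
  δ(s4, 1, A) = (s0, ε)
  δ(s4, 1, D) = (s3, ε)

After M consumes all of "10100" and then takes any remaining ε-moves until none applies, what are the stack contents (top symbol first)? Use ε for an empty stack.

AAZ

(s0, 10100, Z)
  read 1, top Z: go to s2, push DDZ → (s2, 0100, DDZ)
  read 0, top D: go to s0, push ε → (s0, 100, DZ)
  read 1, top D: go to s1, push ε → (s1, 00, Z)
  read 0, top Z: go to s1, push DZ → (s1, 0, DZ)
  read 0, top D: go to s3, push AA → (s3, ε, AAZ)
All input consumed in state s3 with stack AAZ.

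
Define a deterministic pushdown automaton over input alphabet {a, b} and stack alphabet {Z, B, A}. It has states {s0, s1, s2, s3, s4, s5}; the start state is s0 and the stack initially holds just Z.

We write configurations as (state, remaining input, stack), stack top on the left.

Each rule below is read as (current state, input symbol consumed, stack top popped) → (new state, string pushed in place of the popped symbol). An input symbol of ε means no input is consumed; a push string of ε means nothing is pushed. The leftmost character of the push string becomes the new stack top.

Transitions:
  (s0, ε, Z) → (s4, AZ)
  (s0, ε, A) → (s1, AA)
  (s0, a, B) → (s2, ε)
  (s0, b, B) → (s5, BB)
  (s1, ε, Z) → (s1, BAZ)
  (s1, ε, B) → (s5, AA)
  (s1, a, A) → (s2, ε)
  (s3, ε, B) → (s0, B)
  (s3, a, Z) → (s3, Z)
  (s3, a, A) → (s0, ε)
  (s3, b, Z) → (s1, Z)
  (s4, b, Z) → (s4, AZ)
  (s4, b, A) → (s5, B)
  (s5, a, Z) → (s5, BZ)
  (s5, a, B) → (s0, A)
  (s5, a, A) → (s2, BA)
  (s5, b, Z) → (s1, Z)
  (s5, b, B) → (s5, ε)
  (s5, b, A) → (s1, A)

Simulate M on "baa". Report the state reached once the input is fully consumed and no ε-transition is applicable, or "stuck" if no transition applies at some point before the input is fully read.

(s0, baa, Z)
  ε-move, top Z: go to s4, push AZ → (s4, baa, AZ)
  read b, top A: go to s5, push B → (s5, aa, BZ)
  read a, top B: go to s0, push A → (s0, a, AZ)
  ε-move, top A: go to s1, push AA → (s1, a, AAZ)
  read a, top A: go to s2, push ε → (s2, ε, AZ)
All input consumed; M is in state s2.

s2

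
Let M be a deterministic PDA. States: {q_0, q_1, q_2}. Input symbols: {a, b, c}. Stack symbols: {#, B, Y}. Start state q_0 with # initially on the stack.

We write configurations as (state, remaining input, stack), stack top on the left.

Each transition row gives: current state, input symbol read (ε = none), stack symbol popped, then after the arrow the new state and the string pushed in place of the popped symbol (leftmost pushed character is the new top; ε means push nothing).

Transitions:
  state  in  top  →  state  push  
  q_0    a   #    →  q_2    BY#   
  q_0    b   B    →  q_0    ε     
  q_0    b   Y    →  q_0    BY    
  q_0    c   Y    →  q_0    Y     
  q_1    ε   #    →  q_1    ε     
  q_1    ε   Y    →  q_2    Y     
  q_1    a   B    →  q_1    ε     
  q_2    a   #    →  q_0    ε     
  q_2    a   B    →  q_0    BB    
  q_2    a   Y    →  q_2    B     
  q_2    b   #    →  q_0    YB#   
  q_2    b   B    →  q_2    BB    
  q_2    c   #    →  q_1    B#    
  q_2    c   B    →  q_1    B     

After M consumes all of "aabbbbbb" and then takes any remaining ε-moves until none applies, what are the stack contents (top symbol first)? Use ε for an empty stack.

(q_0, aabbbbbb, #)
  read a, top #: go to q_2, push BY# → (q_2, abbbbbb, BY#)
  read a, top B: go to q_0, push BB → (q_0, bbbbbb, BBY#)
  read b, top B: go to q_0, push ε → (q_0, bbbbb, BY#)
  read b, top B: go to q_0, push ε → (q_0, bbbb, Y#)
  read b, top Y: go to q_0, push BY → (q_0, bbb, BY#)
  read b, top B: go to q_0, push ε → (q_0, bb, Y#)
  read b, top Y: go to q_0, push BY → (q_0, b, BY#)
  read b, top B: go to q_0, push ε → (q_0, ε, Y#)
All input consumed in state q_0 with stack Y#.

Y#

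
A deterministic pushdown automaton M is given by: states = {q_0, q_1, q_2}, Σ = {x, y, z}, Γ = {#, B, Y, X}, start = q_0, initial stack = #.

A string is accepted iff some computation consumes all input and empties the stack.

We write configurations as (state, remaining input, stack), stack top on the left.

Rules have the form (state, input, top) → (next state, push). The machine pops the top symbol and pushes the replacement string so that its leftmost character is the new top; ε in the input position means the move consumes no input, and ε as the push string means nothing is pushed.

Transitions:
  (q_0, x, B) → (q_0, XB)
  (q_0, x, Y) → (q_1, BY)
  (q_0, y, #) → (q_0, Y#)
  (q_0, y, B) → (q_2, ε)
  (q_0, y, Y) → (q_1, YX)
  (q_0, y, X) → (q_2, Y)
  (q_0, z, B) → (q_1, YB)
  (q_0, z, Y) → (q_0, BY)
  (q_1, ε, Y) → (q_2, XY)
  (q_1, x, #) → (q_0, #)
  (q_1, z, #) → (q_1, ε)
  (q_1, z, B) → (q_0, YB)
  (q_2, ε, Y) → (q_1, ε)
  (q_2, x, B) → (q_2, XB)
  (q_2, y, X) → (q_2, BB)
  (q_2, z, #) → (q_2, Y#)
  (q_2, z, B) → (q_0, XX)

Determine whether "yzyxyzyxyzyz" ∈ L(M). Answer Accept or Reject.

Accept

(q_0, yzyxyzyxyzyz, #) ⊢ (q_0, zyxyzyxyzyz, Y#) ⊢ (q_0, yxyzyxyzyz, BY#) ⊢ (q_2, xyzyxyzyz, Y#) ⊢ (q_1, xyzyxyzyz, #) ⊢ (q_0, yzyxyzyz, #) ⊢ (q_0, zyxyzyz, Y#) ⊢ (q_0, yxyzyz, BY#) ⊢ (q_2, xyzyz, Y#) ⊢ (q_1, xyzyz, #) ⊢ (q_0, yzyz, #) ⊢ (q_0, zyz, Y#) ⊢ (q_0, yz, BY#) ⊢ (q_2, z, Y#) ⊢ (q_1, z, #) ⊢ (q_1, ε, ε)
All input consumed and the stack is empty.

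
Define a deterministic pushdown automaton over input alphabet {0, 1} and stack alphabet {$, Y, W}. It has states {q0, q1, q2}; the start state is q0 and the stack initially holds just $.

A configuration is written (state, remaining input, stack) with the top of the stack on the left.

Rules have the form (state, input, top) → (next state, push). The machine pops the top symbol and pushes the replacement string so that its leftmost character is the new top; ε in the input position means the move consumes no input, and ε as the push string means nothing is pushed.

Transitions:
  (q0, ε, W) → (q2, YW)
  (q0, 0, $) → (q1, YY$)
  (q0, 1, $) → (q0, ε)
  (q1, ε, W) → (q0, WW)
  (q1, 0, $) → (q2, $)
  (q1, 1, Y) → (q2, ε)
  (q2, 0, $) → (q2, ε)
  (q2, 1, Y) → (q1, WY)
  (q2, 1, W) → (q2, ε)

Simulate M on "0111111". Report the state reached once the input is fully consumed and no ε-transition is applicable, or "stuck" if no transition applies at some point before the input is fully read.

(q0, 0111111, $)
  read 0, top $: go to q1, push YY$ → (q1, 111111, YY$)
  read 1, top Y: go to q2, push ε → (q2, 11111, Y$)
  read 1, top Y: go to q1, push WY → (q1, 1111, WY$)
  ε-move, top W: go to q0, push WW → (q0, 1111, WWY$)
  ε-move, top W: go to q2, push YW → (q2, 1111, YWWY$)
  read 1, top Y: go to q1, push WY → (q1, 111, WYWWY$)
  ε-move, top W: go to q0, push WW → (q0, 111, WWYWWY$)
  ε-move, top W: go to q2, push YW → (q2, 111, YWWYWWY$)
  read 1, top Y: go to q1, push WY → (q1, 11, WYWWYWWY$)
  ε-move, top W: go to q0, push WW → (q0, 11, WWYWWYWWY$)
  ε-move, top W: go to q2, push YW → (q2, 11, YWWYWWYWWY$)
  read 1, top Y: go to q1, push WY → (q1, 1, WYWWYWWYWWY$)
  ε-move, top W: go to q0, push WW → (q0, 1, WWYWWYWWYWWY$)
  ε-move, top W: go to q2, push YW → (q2, 1, YWWYWWYWWYWWY$)
  read 1, top Y: go to q1, push WY → (q1, ε, WYWWYWWYWWYWWY$)
  ε-move, top W: go to q0, push WW → (q0, ε, WWYWWYWWYWWYWWY$)
  ε-move, top W: go to q2, push YW → (q2, ε, YWWYWWYWWYWWYWWY$)
All input consumed; M is in state q2.

q2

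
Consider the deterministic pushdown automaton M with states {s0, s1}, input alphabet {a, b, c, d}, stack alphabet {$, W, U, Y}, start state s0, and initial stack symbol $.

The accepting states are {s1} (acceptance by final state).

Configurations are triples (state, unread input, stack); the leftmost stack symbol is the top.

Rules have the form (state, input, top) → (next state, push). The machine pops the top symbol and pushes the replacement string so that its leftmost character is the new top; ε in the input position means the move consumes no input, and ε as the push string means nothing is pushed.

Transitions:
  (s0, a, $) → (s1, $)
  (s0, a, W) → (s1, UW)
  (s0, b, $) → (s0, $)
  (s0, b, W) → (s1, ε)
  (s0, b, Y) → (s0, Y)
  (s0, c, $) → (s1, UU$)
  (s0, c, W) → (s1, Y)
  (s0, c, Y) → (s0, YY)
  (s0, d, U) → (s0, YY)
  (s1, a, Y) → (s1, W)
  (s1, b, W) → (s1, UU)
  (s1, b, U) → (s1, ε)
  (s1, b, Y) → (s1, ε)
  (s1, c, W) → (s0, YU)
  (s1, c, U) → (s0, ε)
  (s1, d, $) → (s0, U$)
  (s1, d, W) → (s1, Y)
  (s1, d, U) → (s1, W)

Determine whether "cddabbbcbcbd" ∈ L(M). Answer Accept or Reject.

Accept

(s0, cddabbbcbcbd, $)
  read c, top $: go to s1, push UU$ → (s1, ddabbbcbcbd, UU$)
  read d, top U: go to s1, push W → (s1, dabbbcbcbd, WU$)
  read d, top W: go to s1, push Y → (s1, abbbcbcbd, YU$)
  read a, top Y: go to s1, push W → (s1, bbbcbcbd, WU$)
  read b, top W: go to s1, push UU → (s1, bbcbcbd, UUU$)
  read b, top U: go to s1, push ε → (s1, bcbcbd, UU$)
  read b, top U: go to s1, push ε → (s1, cbcbd, U$)
  read c, top U: go to s0, push ε → (s0, bcbd, $)
  read b, top $: go to s0, push $ → (s0, cbd, $)
  read c, top $: go to s1, push UU$ → (s1, bd, UU$)
  read b, top U: go to s1, push ε → (s1, d, U$)
  read d, top U: go to s1, push W → (s1, ε, W$)
All input consumed; state s1 ∈ F.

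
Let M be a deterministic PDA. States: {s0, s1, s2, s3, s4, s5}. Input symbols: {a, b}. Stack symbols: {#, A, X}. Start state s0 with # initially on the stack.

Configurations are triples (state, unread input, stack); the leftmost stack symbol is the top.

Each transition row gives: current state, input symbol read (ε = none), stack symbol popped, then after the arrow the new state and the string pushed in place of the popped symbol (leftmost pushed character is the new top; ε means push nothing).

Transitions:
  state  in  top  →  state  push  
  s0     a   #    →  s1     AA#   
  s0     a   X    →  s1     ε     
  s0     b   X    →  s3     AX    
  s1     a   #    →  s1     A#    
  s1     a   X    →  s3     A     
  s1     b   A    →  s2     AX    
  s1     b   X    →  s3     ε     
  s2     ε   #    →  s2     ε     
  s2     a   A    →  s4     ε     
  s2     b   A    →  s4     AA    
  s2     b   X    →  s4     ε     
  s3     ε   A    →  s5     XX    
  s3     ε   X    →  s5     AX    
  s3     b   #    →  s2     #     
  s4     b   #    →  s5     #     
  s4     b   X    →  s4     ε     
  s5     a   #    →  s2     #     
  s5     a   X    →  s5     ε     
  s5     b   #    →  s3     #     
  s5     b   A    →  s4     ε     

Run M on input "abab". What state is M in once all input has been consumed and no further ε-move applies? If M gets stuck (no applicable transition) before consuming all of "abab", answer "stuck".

s4

(s0, abab, #)
  read a, top #: go to s1, push AA# → (s1, bab, AA#)
  read b, top A: go to s2, push AX → (s2, ab, AXA#)
  read a, top A: go to s4, push ε → (s4, b, XA#)
  read b, top X: go to s4, push ε → (s4, ε, A#)
All input consumed; M is in state s4.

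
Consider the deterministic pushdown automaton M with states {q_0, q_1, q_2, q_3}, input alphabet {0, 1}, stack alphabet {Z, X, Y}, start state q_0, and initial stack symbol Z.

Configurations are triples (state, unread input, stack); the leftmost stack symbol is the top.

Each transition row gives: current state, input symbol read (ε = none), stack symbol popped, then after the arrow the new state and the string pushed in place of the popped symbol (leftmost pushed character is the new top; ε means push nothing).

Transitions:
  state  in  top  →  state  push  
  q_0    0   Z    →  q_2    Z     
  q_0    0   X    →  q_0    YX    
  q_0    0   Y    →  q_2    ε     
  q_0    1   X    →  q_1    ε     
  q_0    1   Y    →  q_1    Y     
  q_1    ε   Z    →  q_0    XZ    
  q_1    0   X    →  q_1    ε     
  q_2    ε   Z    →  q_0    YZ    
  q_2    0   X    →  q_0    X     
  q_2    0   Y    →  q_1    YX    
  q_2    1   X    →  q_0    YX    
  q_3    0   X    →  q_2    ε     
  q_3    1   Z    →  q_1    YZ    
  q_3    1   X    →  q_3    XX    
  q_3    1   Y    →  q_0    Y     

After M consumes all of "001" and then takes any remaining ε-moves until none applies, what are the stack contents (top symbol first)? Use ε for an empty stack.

(q_0, 001, Z)
  read 0, top Z: go to q_2, push Z → (q_2, 01, Z)
  ε-move, top Z: go to q_0, push YZ → (q_0, 01, YZ)
  read 0, top Y: go to q_2, push ε → (q_2, 1, Z)
  ε-move, top Z: go to q_0, push YZ → (q_0, 1, YZ)
  read 1, top Y: go to q_1, push Y → (q_1, ε, YZ)
All input consumed in state q_1 with stack YZ.

YZ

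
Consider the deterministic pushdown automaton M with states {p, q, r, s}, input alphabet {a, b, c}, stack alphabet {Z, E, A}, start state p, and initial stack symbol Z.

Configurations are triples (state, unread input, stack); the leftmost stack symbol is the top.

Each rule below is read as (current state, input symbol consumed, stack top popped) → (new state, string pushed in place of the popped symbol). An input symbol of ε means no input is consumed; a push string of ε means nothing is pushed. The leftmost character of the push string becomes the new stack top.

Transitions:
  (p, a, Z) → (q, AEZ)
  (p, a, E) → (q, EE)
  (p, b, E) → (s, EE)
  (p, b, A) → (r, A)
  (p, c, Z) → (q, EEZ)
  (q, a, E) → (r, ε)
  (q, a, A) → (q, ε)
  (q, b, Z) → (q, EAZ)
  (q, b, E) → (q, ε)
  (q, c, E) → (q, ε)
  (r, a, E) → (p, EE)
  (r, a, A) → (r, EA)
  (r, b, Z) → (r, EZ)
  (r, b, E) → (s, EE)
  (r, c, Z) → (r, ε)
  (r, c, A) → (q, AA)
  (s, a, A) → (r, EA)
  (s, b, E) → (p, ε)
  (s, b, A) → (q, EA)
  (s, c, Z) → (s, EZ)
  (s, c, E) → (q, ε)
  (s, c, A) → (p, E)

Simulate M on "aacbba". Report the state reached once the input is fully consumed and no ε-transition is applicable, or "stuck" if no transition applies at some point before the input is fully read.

(p, aacbba, Z) ⊢ (q, acbba, AEZ) ⊢ (q, cbba, EZ) ⊢ (q, bba, Z) ⊢ (q, ba, EAZ) ⊢ (q, a, AZ) ⊢ (q, ε, Z)
All input consumed; M is in state q.

q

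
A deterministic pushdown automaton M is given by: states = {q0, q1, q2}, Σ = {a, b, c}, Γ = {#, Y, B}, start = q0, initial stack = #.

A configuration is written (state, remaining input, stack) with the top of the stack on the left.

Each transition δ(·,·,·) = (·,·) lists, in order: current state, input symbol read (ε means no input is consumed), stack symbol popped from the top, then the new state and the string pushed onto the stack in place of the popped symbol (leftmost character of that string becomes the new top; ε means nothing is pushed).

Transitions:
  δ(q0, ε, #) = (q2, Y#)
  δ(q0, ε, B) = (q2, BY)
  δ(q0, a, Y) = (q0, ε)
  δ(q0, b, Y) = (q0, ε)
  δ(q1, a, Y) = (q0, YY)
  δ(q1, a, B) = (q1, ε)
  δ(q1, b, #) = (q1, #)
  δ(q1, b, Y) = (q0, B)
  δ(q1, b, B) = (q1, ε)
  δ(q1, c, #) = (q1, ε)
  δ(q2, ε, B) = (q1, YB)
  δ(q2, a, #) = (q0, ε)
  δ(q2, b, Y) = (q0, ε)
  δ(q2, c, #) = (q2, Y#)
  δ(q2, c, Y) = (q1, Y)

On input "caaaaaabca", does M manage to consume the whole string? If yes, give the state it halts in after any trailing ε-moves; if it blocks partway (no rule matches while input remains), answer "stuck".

stuck

(q0, caaaaaabca, #) ⊢ (q2, caaaaaabca, Y#) ⊢ (q1, aaaaaabca, Y#) ⊢ (q0, aaaaabca, YY#) ⊢ (q0, aaaabca, Y#) ⊢ (q0, aaabca, #) ⊢ (q2, aaabca, Y#)
No transition for (q2, a, top Y); M blocks with input aaabca remaining.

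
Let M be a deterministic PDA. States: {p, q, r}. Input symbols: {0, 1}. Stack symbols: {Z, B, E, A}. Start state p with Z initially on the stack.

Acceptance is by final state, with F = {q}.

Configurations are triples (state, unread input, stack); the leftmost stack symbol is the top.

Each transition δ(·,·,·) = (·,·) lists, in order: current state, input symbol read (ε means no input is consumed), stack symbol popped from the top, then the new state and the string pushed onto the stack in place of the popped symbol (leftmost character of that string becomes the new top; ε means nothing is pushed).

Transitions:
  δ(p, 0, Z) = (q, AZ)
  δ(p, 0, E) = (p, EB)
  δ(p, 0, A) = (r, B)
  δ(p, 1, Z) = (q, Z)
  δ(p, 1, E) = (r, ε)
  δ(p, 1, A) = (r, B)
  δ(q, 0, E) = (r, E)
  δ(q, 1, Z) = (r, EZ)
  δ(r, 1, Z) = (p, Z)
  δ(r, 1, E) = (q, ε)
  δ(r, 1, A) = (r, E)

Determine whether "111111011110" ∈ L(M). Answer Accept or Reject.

(p, 111111011110, Z)
  read 1, top Z: go to q, push Z → (q, 11111011110, Z)
  read 1, top Z: go to r, push EZ → (r, 1111011110, EZ)
  read 1, top E: go to q, push ε → (q, 111011110, Z)
  read 1, top Z: go to r, push EZ → (r, 11011110, EZ)
  read 1, top E: go to q, push ε → (q, 1011110, Z)
  read 1, top Z: go to r, push EZ → (r, 011110, EZ)
No transition applies at (r, 011110, EZ); input not fully consumed.

Reject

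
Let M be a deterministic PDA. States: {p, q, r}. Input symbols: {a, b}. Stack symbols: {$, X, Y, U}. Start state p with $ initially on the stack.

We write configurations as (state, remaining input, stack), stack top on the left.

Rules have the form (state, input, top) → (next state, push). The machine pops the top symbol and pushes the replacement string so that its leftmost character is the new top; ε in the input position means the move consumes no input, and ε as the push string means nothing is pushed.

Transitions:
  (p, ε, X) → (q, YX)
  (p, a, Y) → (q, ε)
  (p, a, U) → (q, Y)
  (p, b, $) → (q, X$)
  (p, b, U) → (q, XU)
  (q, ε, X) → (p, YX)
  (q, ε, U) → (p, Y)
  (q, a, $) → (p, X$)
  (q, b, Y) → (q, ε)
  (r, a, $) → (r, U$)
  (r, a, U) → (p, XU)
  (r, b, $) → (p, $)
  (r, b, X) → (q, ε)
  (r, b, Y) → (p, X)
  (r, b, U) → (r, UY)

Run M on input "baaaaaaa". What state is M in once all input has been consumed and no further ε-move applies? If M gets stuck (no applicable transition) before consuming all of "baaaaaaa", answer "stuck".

(p, baaaaaaa, $)
  read b, top $: go to q, push X$ → (q, aaaaaaa, X$)
  ε-move, top X: go to p, push YX → (p, aaaaaaa, YX$)
  read a, top Y: go to q, push ε → (q, aaaaaa, X$)
  ε-move, top X: go to p, push YX → (p, aaaaaa, YX$)
  read a, top Y: go to q, push ε → (q, aaaaa, X$)
  ε-move, top X: go to p, push YX → (p, aaaaa, YX$)
  read a, top Y: go to q, push ε → (q, aaaa, X$)
  ε-move, top X: go to p, push YX → (p, aaaa, YX$)
  read a, top Y: go to q, push ε → (q, aaa, X$)
  ε-move, top X: go to p, push YX → (p, aaa, YX$)
  read a, top Y: go to q, push ε → (q, aa, X$)
  ε-move, top X: go to p, push YX → (p, aa, YX$)
  read a, top Y: go to q, push ε → (q, a, X$)
  ε-move, top X: go to p, push YX → (p, a, YX$)
  read a, top Y: go to q, push ε → (q, ε, X$)
  ε-move, top X: go to p, push YX → (p, ε, YX$)
All input consumed; M is in state p.

p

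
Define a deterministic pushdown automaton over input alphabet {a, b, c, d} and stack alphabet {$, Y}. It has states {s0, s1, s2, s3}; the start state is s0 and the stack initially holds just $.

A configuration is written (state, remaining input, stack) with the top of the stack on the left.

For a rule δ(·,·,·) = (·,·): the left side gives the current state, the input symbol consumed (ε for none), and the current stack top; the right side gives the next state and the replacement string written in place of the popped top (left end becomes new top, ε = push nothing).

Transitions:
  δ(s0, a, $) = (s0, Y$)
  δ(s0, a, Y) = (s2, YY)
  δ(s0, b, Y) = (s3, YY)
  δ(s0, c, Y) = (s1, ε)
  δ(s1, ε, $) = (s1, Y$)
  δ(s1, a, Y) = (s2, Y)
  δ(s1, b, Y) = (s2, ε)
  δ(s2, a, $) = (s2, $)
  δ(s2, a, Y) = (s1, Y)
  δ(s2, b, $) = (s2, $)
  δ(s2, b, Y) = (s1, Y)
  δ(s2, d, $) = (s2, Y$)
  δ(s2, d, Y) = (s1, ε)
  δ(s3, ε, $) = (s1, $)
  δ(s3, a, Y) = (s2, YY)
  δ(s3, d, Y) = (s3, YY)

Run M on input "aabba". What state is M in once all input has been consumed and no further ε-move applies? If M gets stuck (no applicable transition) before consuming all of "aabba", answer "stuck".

s1

(s0, aabba, $) ⊢ (s0, abba, Y$) ⊢ (s2, bba, YY$) ⊢ (s1, ba, YY$) ⊢ (s2, a, Y$) ⊢ (s1, ε, Y$)
All input consumed; M is in state s1.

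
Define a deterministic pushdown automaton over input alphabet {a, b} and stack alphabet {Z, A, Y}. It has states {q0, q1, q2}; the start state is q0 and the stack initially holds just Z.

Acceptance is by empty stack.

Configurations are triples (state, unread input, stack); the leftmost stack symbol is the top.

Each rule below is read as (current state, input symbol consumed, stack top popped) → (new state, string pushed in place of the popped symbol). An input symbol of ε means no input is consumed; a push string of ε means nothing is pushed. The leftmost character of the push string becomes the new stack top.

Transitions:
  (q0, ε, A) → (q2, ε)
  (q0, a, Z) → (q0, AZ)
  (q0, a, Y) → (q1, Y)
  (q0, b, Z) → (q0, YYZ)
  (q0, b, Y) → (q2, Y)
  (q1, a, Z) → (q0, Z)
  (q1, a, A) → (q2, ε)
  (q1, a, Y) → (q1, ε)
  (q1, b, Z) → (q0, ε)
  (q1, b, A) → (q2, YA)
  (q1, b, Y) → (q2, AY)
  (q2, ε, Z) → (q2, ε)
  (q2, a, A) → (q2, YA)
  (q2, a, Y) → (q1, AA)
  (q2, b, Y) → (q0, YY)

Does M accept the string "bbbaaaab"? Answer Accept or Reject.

Accept

(q0, bbbaaaab, Z)
  read b, top Z: go to q0, push YYZ → (q0, bbaaaab, YYZ)
  read b, top Y: go to q2, push Y → (q2, baaaab, YYZ)
  read b, top Y: go to q0, push YY → (q0, aaaab, YYYZ)
  read a, top Y: go to q1, push Y → (q1, aaab, YYYZ)
  read a, top Y: go to q1, push ε → (q1, aab, YYZ)
  read a, top Y: go to q1, push ε → (q1, ab, YZ)
  read a, top Y: go to q1, push ε → (q1, b, Z)
  read b, top Z: go to q0, push ε → (q0, ε, ε)
All input consumed and the stack is empty.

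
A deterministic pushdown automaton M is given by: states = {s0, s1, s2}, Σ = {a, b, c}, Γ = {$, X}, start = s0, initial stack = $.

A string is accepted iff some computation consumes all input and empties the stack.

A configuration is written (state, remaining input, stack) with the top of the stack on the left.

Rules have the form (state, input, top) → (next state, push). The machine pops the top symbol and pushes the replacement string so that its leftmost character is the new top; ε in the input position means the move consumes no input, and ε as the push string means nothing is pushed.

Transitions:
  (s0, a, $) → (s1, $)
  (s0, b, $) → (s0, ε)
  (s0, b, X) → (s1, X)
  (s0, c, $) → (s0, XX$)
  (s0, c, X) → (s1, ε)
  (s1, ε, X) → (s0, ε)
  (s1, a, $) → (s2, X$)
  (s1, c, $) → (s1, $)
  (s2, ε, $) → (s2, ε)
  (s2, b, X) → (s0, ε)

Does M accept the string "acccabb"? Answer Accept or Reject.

(s0, acccabb, $) ⊢ (s1, cccabb, $) ⊢ (s1, ccabb, $) ⊢ (s1, cabb, $) ⊢ (s1, abb, $) ⊢ (s2, bb, X$) ⊢ (s0, b, $) ⊢ (s0, ε, ε)
All input consumed and the stack is empty.

Accept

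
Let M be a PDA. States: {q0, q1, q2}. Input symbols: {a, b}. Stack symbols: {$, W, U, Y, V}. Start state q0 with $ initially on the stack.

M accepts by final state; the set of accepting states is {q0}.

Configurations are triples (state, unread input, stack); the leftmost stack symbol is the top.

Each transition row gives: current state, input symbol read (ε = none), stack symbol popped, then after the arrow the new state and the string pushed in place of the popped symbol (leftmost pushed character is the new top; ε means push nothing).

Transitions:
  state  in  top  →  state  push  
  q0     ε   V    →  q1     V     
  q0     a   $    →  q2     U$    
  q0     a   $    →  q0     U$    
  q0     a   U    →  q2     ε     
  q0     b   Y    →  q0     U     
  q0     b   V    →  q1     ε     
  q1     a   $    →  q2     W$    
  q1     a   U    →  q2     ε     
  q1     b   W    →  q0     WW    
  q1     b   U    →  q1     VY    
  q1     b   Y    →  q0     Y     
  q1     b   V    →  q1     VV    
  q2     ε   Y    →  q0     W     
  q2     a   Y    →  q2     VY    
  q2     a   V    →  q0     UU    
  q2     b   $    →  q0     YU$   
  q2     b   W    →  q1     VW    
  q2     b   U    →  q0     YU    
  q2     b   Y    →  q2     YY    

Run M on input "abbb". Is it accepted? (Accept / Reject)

Reject

No computation consumes all input and reaches a final state.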